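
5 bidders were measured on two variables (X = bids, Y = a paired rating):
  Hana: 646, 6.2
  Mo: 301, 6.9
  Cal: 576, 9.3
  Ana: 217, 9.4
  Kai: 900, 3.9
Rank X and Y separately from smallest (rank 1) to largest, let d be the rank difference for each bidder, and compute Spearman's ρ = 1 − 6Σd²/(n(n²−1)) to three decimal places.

-0.900

Ranks of variable 1: 4, 2, 3, 1, 5
Ranks of variable 2: 2, 3, 4, 5, 1
d = r₁ − r₂: 2, -1, -1, -4, 4
d²: 4, 1, 1, 16, 16; Σd² = 38
ρ = 1 − 6·38/(5·24) = 1 − 228/120 = -0.900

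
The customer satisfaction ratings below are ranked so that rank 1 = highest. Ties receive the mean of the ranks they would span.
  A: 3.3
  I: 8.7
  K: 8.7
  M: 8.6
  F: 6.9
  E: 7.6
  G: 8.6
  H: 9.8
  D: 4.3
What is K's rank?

2.5

Sorted (descending): 9.8, 8.7, 8.7, 8.6, 8.6, 7.6, 6.9, 4.3, 3.3
The 2 values of 8.7 occupy positions 2–3 → average rank (2+3)/2 = 2.5.
The 2 values of 8.6 occupy positions 4–5 → average rank (4+5)/2 = 4.5.
K has value 8.7 → rank 2.5.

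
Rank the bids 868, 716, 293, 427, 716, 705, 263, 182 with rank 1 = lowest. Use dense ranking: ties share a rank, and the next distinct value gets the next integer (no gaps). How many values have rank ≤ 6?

Sorted (ascending): 182, 263, 293, 427, 705, 716, 716, 868
The 2 values of 716 share dense rank 6.
Remaining distinct values take the next consecutive integers.
Ranks ≤ 6: {1, 2, 3, 4, 5, 6, 6} → 7 values.

7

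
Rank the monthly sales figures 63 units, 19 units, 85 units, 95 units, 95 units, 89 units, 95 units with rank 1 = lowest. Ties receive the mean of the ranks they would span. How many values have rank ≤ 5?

Sorted (ascending): 19, 63, 85, 89, 95, 95, 95
The 3 values of 95 occupy positions 5–7 → average rank 6.
Ranks ≤ 5: {1, 2, 3, 4} → 4 values.

4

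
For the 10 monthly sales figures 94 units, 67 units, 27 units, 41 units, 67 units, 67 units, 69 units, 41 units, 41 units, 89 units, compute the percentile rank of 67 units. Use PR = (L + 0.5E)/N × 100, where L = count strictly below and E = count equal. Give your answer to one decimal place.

N = 10.
Strictly below 67: 4. Equal to 67: 3.
PR = (4 + 0.5·3)/10 × 100 = 55.0

55.0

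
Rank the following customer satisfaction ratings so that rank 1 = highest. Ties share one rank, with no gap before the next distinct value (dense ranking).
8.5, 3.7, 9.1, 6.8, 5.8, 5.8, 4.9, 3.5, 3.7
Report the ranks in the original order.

2, 6, 1, 3, 4, 4, 5, 7, 6

Sorted (descending): 9.1, 8.5, 6.8, 5.8, 5.8, 4.9, 3.7, 3.7, 3.5
The 2 values of 5.8 share dense rank 4.
The 2 values of 3.7 share dense rank 6.
Remaining distinct values take the next consecutive integers.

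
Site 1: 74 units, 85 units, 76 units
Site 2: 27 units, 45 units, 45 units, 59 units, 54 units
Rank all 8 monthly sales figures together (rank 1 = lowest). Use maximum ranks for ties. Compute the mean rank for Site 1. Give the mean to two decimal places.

Sorted (ascending): 27, 45, 45, 54, 59, 74, 76, 85
The 2 values of 45 occupy positions 2–3 → each gets rank 3.
Site 1 values → pooled ranks: 74→6, 85→8, 76→7
Mean rank = (6 + 8 + 7) / 3 = 7.00

7.00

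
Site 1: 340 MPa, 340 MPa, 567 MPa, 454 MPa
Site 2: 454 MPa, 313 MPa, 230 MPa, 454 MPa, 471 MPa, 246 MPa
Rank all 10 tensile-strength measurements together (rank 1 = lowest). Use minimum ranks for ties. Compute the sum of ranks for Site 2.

27

Sorted (ascending): 230, 246, 313, 340, 340, 454, 454, 454, 471, 567
The 2 values of 340 occupy positions 4–5 → each gets rank 4.
The 3 values of 454 occupy positions 6–8 → each gets rank 6.
Site 2 values → pooled ranks: 454→6, 313→3, 230→1, 454→6, 471→9, 246→2
Rank sum = 6 + 3 + 1 + 6 + 9 + 2 = 27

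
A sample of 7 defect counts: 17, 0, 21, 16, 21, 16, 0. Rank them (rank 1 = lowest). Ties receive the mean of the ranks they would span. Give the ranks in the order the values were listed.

Sorted (ascending): 0, 0, 16, 16, 17, 21, 21
The 2 values of 0 occupy positions 1–2 → average rank (1+2)/2 = 1.5.
The 2 values of 16 occupy positions 3–4 → average rank (3+4)/2 = 3.5.
The 2 values of 21 occupy positions 6–7 → average rank (6+7)/2 = 6.5.

5, 1.5, 6.5, 3.5, 6.5, 3.5, 1.5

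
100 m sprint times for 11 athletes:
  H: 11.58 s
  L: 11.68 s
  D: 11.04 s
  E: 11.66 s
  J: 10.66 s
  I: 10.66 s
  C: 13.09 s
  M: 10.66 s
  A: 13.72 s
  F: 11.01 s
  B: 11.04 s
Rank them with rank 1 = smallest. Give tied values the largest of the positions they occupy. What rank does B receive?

Sorted (ascending): 10.66, 10.66, 10.66, 11.01, 11.04, 11.04, 11.58, 11.66, 11.68, 13.09, 13.72
The 3 values of 10.66 occupy positions 1–3 → each gets rank 3.
The 2 values of 11.04 occupy positions 5–6 → each gets rank 6.
B has value 11.04 s → rank 6.

6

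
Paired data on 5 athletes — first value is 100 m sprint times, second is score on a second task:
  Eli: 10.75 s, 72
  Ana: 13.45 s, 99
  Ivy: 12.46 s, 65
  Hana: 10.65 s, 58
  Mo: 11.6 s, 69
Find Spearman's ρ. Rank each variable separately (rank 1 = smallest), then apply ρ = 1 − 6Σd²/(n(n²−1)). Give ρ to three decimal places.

0.600

Ranks of variable 1: 2, 5, 4, 1, 3
Ranks of variable 2: 4, 5, 2, 1, 3
d = r₁ − r₂: -2, 0, 2, 0, 0
d²: 4, 0, 4, 0, 0; Σd² = 8
ρ = 1 − 6·8/(5·24) = 1 − 48/120 = 0.600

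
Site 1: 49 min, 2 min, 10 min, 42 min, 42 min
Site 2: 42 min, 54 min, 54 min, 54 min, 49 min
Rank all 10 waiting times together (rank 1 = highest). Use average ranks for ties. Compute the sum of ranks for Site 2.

Sorted (descending): 54, 54, 54, 49, 49, 42, 42, 42, 10, 2
The 3 values of 54 occupy positions 1–3 → average rank 2.
The 2 values of 49 occupy positions 4–5 → average rank (4+5)/2 = 4.5.
The 3 values of 42 occupy positions 6–8 → average rank 7.
Site 2 values → pooled ranks: 42→7, 54→2, 54→2, 54→2, 49→4.5
Rank sum = 7 + 2 + 2 + 2 + 4.5 = 17.5

17.5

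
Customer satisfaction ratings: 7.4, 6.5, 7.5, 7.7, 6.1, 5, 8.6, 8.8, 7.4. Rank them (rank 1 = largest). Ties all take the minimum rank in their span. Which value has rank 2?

Sorted (descending): 8.8, 8.6, 7.7, 7.5, 7.4, 7.4, 6.5, 6.1, 5
The 2 values of 7.4 occupy positions 5–6 → each gets rank 5.
Rank 2 → value 8.6.

8.6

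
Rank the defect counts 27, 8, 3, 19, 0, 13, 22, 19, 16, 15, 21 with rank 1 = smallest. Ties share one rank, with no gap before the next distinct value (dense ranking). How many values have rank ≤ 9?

10

Sorted (ascending): 0, 3, 8, 13, 15, 16, 19, 19, 21, 22, 27
The 2 values of 19 share dense rank 7.
Remaining distinct values take the next consecutive integers.
Ranks ≤ 9: {1, 2, 3, 4, 5, 6, 7, 7, 8, 9} → 10 values.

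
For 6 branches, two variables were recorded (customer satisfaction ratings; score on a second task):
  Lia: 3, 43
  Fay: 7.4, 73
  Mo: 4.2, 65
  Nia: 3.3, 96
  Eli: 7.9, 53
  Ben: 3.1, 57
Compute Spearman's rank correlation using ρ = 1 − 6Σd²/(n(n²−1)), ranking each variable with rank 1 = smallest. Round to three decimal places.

0.257

Ranks of variable 1: 1, 5, 4, 3, 6, 2
Ranks of variable 2: 1, 5, 4, 6, 2, 3
d = r₁ − r₂: 0, 0, 0, -3, 4, -1
d²: 0, 0, 0, 9, 16, 1; Σd² = 26
ρ = 1 − 6·26/(6·35) = 1 − 156/210 = 0.257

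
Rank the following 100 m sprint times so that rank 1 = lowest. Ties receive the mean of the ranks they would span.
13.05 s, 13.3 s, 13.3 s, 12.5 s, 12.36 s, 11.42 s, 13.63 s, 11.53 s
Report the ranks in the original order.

5, 6.5, 6.5, 4, 3, 1, 8, 2

Sorted (ascending): 11.42, 11.53, 12.36, 12.5, 13.05, 13.3, 13.3, 13.63
The 2 values of 13.3 occupy positions 6–7 → average rank (6+7)/2 = 6.5.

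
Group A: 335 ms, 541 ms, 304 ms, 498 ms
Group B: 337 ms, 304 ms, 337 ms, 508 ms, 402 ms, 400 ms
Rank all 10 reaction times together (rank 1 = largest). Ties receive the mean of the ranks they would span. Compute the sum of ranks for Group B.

33.5

Sorted (descending): 541, 508, 498, 402, 400, 337, 337, 335, 304, 304
The 2 values of 337 occupy positions 6–7 → average rank (6+7)/2 = 6.5.
The 2 values of 304 occupy positions 9–10 → average rank (9+10)/2 = 9.5.
Group B values → pooled ranks: 337→6.5, 304→9.5, 337→6.5, 508→2, 402→4, 400→5
Rank sum = 6.5 + 9.5 + 6.5 + 2 + 4 + 5 = 33.5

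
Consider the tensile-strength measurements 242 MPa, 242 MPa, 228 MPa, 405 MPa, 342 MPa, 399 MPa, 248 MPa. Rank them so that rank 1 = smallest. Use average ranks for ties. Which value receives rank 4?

Sorted (ascending): 228, 242, 242, 248, 342, 399, 405
The 2 values of 242 occupy positions 2–3 → average rank (2+3)/2 = 2.5.
Rank 4 → value 248.

248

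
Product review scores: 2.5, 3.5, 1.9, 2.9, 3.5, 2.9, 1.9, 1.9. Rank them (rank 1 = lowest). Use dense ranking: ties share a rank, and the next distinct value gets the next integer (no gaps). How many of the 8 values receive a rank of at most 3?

6

Sorted (ascending): 1.9, 1.9, 1.9, 2.5, 2.9, 2.9, 3.5, 3.5
The 3 values of 1.9 share dense rank 1.
The 2 values of 2.9 share dense rank 3.
The 2 values of 3.5 share dense rank 4.
Remaining distinct values take the next consecutive integers.
Ranks ≤ 3: {1, 1, 1, 2, 3, 3} → 6 values.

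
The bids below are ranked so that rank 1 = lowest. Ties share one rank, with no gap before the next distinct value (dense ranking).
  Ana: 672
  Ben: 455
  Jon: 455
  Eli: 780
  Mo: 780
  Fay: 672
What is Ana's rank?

Sorted (ascending): 455, 455, 672, 672, 780, 780
The 2 values of 455 share dense rank 1.
The 2 values of 672 share dense rank 2.
The 2 values of 780 share dense rank 3.
Ana has value 672 → rank 2.

2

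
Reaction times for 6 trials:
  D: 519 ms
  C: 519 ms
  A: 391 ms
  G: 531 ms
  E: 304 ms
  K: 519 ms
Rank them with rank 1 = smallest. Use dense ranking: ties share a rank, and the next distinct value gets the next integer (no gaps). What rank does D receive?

3

Sorted (ascending): 304, 391, 519, 519, 519, 531
The 3 values of 519 share dense rank 3.
Remaining distinct values take the next consecutive integers.
D has value 519 ms → rank 3.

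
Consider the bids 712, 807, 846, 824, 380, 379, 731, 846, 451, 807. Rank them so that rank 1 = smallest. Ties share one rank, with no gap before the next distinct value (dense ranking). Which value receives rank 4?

Sorted (ascending): 379, 380, 451, 712, 731, 807, 807, 824, 846, 846
The 2 values of 807 share dense rank 6.
The 2 values of 846 share dense rank 8.
Remaining distinct values take the next consecutive integers.
Rank 4 → value 712.

712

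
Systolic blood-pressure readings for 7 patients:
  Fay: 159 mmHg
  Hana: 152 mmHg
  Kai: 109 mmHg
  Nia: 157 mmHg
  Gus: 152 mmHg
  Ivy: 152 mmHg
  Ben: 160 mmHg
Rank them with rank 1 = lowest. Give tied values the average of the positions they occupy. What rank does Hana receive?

3

Sorted (ascending): 109, 152, 152, 152, 157, 159, 160
The 3 values of 152 occupy positions 2–4 → average rank 3.
Hana has value 152 mmHg → rank 3.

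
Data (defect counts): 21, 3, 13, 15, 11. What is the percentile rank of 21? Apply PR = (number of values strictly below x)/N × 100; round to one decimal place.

80.0

N = 5.
Strictly below 21: 4. Equal to 21: 1.
PR = 4/5 × 100 = 80.0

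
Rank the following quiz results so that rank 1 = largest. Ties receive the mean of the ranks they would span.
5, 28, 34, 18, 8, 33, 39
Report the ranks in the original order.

7, 4, 2, 5, 6, 3, 1

Sorted (descending): 39, 34, 33, 28, 18, 8, 5
No ties — each value takes its position as its rank.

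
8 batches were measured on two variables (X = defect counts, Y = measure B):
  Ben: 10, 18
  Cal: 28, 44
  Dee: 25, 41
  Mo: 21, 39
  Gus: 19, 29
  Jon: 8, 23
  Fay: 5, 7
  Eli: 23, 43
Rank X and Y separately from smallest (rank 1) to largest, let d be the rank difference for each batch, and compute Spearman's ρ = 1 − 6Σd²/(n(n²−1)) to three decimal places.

0.952

Ranks of variable 1: 3, 8, 7, 5, 4, 2, 1, 6
Ranks of variable 2: 2, 8, 6, 5, 4, 3, 1, 7
d = r₁ − r₂: 1, 0, 1, 0, 0, -1, 0, -1
d²: 1, 0, 1, 0, 0, 1, 0, 1; Σd² = 4
ρ = 1 − 6·4/(8·63) = 1 − 24/504 = 0.952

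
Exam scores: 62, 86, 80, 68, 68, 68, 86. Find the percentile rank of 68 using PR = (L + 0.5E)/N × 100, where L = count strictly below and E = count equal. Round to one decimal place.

N = 7.
Strictly below 68: 1. Equal to 68: 3.
PR = (1 + 0.5·3)/7 × 100 = 35.7

35.7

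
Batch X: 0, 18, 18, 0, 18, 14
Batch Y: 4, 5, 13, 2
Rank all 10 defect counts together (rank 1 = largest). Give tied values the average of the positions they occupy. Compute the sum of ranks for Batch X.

Sorted (descending): 18, 18, 18, 14, 13, 5, 4, 2, 0, 0
The 3 values of 18 occupy positions 1–3 → average rank 2.
The 2 values of 0 occupy positions 9–10 → average rank (9+10)/2 = 9.5.
Batch X values → pooled ranks: 0→9.5, 18→2, 18→2, 0→9.5, 18→2, 14→4
Rank sum = 9.5 + 2 + 2 + 9.5 + 2 + 4 = 29

29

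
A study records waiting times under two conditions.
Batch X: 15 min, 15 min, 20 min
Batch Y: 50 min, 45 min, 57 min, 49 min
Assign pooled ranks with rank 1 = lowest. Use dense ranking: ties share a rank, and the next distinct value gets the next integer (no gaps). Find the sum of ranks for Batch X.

4

Sorted (ascending): 15, 15, 20, 45, 49, 50, 57
The 2 values of 15 share dense rank 1.
Remaining distinct values take the next consecutive integers.
Batch X values → pooled ranks: 15→1, 15→1, 20→2
Rank sum = 1 + 1 + 2 = 4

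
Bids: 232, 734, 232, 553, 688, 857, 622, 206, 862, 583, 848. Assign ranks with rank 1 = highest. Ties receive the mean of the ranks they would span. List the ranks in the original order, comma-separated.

Sorted (descending): 862, 857, 848, 734, 688, 622, 583, 553, 232, 232, 206
The 2 values of 232 occupy positions 9–10 → average rank (9+10)/2 = 9.5.

9.5, 4, 9.5, 8, 5, 2, 6, 11, 1, 7, 3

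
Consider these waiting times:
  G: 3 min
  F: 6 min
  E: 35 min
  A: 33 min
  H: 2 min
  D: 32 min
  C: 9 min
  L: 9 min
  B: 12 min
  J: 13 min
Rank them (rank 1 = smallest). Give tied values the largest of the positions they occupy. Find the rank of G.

Sorted (ascending): 2, 3, 6, 9, 9, 12, 13, 32, 33, 35
The 2 values of 9 occupy positions 4–5 → each gets rank 5.
G has value 3 min → rank 2.

2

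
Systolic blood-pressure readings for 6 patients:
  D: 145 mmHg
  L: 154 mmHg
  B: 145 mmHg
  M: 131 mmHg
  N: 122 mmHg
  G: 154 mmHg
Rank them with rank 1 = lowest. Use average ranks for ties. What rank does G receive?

5.5

Sorted (ascending): 122, 131, 145, 145, 154, 154
The 2 values of 145 occupy positions 3–4 → average rank (3+4)/2 = 3.5.
The 2 values of 154 occupy positions 5–6 → average rank (5+6)/2 = 5.5.
G has value 154 mmHg → rank 5.5.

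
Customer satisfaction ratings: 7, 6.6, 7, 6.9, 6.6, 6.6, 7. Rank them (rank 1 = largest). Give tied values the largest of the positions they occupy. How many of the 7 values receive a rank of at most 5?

Sorted (descending): 7, 7, 7, 6.9, 6.6, 6.6, 6.6
The 3 values of 7 occupy positions 1–3 → each gets rank 3.
The 3 values of 6.6 occupy positions 5–7 → each gets rank 7.
Ranks ≤ 5: {3, 3, 3, 4} → 4 values.

4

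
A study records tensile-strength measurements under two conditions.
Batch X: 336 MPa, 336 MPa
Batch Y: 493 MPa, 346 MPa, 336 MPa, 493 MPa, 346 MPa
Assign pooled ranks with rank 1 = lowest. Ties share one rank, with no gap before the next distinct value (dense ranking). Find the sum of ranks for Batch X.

2

Sorted (ascending): 336, 336, 336, 346, 346, 493, 493
The 3 values of 336 share dense rank 1.
The 2 values of 346 share dense rank 2.
The 2 values of 493 share dense rank 3.
Batch X values → pooled ranks: 336→1, 336→1
Rank sum = 1 + 1 = 2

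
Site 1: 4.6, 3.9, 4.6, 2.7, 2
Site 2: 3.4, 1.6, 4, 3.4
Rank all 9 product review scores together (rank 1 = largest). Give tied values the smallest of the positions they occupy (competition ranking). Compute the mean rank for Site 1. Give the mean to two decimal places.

4.20

Sorted (descending): 4.6, 4.6, 4, 3.9, 3.4, 3.4, 2.7, 2, 1.6
The 2 values of 4.6 occupy positions 1–2 → each gets rank 1.
The 2 values of 3.4 occupy positions 5–6 → each gets rank 5.
Site 1 values → pooled ranks: 4.6→1, 3.9→4, 4.6→1, 2.7→7, 2→8
Mean rank = (1 + 4 + 1 + 7 + 8) / 5 = 4.20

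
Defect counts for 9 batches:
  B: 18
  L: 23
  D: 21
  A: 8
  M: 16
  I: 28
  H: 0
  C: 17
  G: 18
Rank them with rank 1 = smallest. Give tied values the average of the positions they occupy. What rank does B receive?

Sorted (ascending): 0, 8, 16, 17, 18, 18, 21, 23, 28
The 2 values of 18 occupy positions 5–6 → average rank (5+6)/2 = 5.5.
B has value 18 → rank 5.5.

5.5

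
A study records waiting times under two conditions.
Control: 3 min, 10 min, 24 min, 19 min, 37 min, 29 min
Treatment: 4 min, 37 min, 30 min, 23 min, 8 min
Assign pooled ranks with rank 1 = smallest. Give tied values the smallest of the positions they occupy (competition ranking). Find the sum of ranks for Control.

Sorted (ascending): 3, 4, 8, 10, 19, 23, 24, 29, 30, 37, 37
The 2 values of 37 occupy positions 10–11 → each gets rank 10.
Control values → pooled ranks: 3→1, 10→4, 24→7, 19→5, 37→10, 29→8
Rank sum = 1 + 4 + 7 + 5 + 10 + 8 = 35

35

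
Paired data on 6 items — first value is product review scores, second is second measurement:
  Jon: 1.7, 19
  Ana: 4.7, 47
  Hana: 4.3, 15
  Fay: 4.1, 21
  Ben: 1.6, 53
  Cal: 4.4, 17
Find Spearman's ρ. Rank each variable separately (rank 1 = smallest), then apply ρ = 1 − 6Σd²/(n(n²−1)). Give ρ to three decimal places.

-0.314

Ranks of variable 1: 2, 6, 4, 3, 1, 5
Ranks of variable 2: 3, 5, 1, 4, 6, 2
d = r₁ − r₂: -1, 1, 3, -1, -5, 3
d²: 1, 1, 9, 1, 25, 9; Σd² = 46
ρ = 1 − 6·46/(6·35) = 1 − 276/210 = -0.314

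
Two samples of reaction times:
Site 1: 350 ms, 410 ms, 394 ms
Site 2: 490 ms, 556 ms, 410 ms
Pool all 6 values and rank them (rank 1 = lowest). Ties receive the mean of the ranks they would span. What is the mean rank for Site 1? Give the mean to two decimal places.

2.17

Sorted (ascending): 350, 394, 410, 410, 490, 556
The 2 values of 410 occupy positions 3–4 → average rank (3+4)/2 = 3.5.
Site 1 values → pooled ranks: 350→1, 410→3.5, 394→2
Mean rank = (1 + 3.5 + 2) / 3 = 2.17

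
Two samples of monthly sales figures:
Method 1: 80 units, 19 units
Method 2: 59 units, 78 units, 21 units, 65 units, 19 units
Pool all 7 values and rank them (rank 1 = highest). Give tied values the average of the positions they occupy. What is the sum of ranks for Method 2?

20.5

Sorted (descending): 80, 78, 65, 59, 21, 19, 19
The 2 values of 19 occupy positions 6–7 → average rank (6+7)/2 = 6.5.
Method 2 values → pooled ranks: 59→4, 78→2, 21→5, 65→3, 19→6.5
Rank sum = 4 + 2 + 5 + 3 + 6.5 = 20.5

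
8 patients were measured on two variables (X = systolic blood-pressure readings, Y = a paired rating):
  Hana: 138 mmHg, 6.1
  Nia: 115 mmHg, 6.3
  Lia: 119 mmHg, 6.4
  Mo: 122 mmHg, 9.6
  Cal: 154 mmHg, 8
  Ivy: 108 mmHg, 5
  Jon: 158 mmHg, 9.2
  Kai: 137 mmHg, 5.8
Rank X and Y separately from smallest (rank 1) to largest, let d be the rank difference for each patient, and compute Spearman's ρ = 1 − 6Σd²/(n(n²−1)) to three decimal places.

0.476

Ranks of variable 1: 6, 2, 3, 4, 7, 1, 8, 5
Ranks of variable 2: 3, 4, 5, 8, 6, 1, 7, 2
d = r₁ − r₂: 3, -2, -2, -4, 1, 0, 1, 3
d²: 9, 4, 4, 16, 1, 0, 1, 9; Σd² = 44
ρ = 1 − 6·44/(8·63) = 1 − 264/504 = 0.476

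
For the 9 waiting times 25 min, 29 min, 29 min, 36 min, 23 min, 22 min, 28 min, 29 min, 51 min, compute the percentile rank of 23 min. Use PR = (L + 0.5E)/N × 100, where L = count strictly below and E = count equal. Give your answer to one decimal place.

16.7

N = 9.
Strictly below 23: 1. Equal to 23: 1.
PR = (1 + 0.5·1)/9 × 100 = 16.7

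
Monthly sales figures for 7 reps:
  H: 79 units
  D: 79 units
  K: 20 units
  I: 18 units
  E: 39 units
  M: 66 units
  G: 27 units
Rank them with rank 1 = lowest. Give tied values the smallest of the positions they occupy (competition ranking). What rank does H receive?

Sorted (ascending): 18, 20, 27, 39, 66, 79, 79
The 2 values of 79 occupy positions 6–7 → each gets rank 6.
H has value 79 units → rank 6.

6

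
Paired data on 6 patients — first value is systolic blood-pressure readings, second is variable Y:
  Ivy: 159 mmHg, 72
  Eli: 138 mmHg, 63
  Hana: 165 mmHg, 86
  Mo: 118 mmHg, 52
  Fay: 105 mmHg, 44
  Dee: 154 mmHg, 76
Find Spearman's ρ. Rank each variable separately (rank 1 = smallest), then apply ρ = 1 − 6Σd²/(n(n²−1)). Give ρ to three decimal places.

0.943

Ranks of variable 1: 5, 3, 6, 2, 1, 4
Ranks of variable 2: 4, 3, 6, 2, 1, 5
d = r₁ − r₂: 1, 0, 0, 0, 0, -1
d²: 1, 0, 0, 0, 0, 1; Σd² = 2
ρ = 1 − 6·2/(6·35) = 1 − 12/210 = 0.943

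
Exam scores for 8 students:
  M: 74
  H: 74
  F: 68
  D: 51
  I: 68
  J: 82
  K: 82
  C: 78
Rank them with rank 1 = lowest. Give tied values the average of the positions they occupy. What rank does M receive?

Sorted (ascending): 51, 68, 68, 74, 74, 78, 82, 82
The 2 values of 68 occupy positions 2–3 → average rank (2+3)/2 = 2.5.
The 2 values of 74 occupy positions 4–5 → average rank (4+5)/2 = 4.5.
The 2 values of 82 occupy positions 7–8 → average rank (7+8)/2 = 7.5.
M has value 74 → rank 4.5.

4.5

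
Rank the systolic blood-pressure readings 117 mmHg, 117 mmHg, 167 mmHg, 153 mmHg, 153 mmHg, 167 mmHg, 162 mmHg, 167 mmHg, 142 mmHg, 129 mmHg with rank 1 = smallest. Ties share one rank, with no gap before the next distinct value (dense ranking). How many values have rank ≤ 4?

Sorted (ascending): 117, 117, 129, 142, 153, 153, 162, 167, 167, 167
The 2 values of 117 share dense rank 1.
The 2 values of 153 share dense rank 4.
The 3 values of 167 share dense rank 6.
Remaining distinct values take the next consecutive integers.
Ranks ≤ 4: {1, 1, 2, 3, 4, 4} → 6 values.

6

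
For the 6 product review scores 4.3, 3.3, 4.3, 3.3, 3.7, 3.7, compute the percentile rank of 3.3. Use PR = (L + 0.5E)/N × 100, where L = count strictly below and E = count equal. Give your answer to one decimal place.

N = 6.
Strictly below 3.3: 0. Equal to 3.3: 2.
PR = (0 + 0.5·2)/6 × 100 = 16.7

16.7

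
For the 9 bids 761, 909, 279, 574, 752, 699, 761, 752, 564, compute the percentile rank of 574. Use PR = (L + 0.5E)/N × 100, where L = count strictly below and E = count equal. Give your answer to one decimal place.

N = 9.
Strictly below 574: 2. Equal to 574: 1.
PR = (2 + 0.5·1)/9 × 100 = 27.8

27.8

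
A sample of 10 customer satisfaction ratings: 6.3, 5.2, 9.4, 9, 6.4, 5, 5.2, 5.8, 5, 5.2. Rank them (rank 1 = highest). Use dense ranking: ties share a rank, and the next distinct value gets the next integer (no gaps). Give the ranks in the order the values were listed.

4, 6, 1, 2, 3, 7, 6, 5, 7, 6

Sorted (descending): 9.4, 9, 6.4, 6.3, 5.8, 5.2, 5.2, 5.2, 5, 5
The 3 values of 5.2 share dense rank 6.
The 2 values of 5 share dense rank 7.
Remaining distinct values take the next consecutive integers.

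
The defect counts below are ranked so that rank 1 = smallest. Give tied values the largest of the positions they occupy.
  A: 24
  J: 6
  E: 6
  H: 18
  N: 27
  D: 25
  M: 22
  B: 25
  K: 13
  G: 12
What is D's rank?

Sorted (ascending): 6, 6, 12, 13, 18, 22, 24, 25, 25, 27
The 2 values of 6 occupy positions 1–2 → each gets rank 2.
The 2 values of 25 occupy positions 8–9 → each gets rank 9.
D has value 25 → rank 9.

9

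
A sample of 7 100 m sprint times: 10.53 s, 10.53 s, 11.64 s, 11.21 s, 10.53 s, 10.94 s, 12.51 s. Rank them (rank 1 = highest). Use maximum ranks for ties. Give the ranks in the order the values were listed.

7, 7, 2, 3, 7, 4, 1

Sorted (descending): 12.51, 11.64, 11.21, 10.94, 10.53, 10.53, 10.53
The 3 values of 10.53 occupy positions 5–7 → each gets rank 7.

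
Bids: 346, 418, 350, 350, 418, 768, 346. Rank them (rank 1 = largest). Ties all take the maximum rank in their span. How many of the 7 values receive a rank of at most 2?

Sorted (descending): 768, 418, 418, 350, 350, 346, 346
The 2 values of 418 occupy positions 2–3 → each gets rank 3.
The 2 values of 350 occupy positions 4–5 → each gets rank 5.
The 2 values of 346 occupy positions 6–7 → each gets rank 7.
Ranks ≤ 2: {1} → 1 value.

1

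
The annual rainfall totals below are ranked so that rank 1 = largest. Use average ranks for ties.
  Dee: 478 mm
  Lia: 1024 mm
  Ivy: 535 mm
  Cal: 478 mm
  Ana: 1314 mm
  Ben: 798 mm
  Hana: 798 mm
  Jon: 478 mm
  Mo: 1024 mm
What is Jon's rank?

8

Sorted (descending): 1314, 1024, 1024, 798, 798, 535, 478, 478, 478
The 2 values of 1024 occupy positions 2–3 → average rank (2+3)/2 = 2.5.
The 2 values of 798 occupy positions 4–5 → average rank (4+5)/2 = 4.5.
The 3 values of 478 occupy positions 7–9 → average rank 8.
Jon has value 478 mm → rank 8.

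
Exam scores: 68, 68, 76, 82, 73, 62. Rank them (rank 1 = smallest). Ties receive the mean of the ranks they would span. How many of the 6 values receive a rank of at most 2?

Sorted (ascending): 62, 68, 68, 73, 76, 82
The 2 values of 68 occupy positions 2–3 → average rank (2+3)/2 = 2.5.
Ranks ≤ 2: {1} → 1 value.

1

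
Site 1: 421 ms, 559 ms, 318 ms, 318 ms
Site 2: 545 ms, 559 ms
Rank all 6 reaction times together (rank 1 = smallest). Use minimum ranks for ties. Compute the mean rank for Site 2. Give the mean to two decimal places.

4.50

Sorted (ascending): 318, 318, 421, 545, 559, 559
The 2 values of 318 occupy positions 1–2 → each gets rank 1.
The 2 values of 559 occupy positions 5–6 → each gets rank 5.
Site 2 values → pooled ranks: 545→4, 559→5
Mean rank = (4 + 5) / 2 = 4.50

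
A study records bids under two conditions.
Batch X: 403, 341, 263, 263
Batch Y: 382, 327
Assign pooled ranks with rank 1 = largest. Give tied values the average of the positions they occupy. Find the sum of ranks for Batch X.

15

Sorted (descending): 403, 382, 341, 327, 263, 263
The 2 values of 263 occupy positions 5–6 → average rank (5+6)/2 = 5.5.
Batch X values → pooled ranks: 403→1, 341→3, 263→5.5, 263→5.5
Rank sum = 1 + 3 + 5.5 + 5.5 = 15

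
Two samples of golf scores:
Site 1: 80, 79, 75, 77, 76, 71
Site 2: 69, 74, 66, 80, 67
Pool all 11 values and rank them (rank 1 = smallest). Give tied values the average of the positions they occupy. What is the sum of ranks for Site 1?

44.5

Sorted (ascending): 66, 67, 69, 71, 74, 75, 76, 77, 79, 80, 80
The 2 values of 80 occupy positions 10–11 → average rank (10+11)/2 = 10.5.
Site 1 values → pooled ranks: 80→10.5, 79→9, 75→6, 77→8, 76→7, 71→4
Rank sum = 10.5 + 9 + 6 + 8 + 7 + 4 = 44.5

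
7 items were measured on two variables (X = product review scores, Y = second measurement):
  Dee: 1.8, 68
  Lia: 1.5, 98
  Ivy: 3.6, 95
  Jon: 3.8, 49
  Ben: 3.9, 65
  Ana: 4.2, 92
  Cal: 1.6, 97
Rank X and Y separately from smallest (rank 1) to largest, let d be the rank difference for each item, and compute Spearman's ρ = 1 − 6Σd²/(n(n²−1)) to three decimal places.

-0.679

Ranks of variable 1: 3, 1, 4, 5, 6, 7, 2
Ranks of variable 2: 3, 7, 5, 1, 2, 4, 6
d = r₁ − r₂: 0, -6, -1, 4, 4, 3, -4
d²: 0, 36, 1, 16, 16, 9, 16; Σd² = 94
ρ = 1 − 6·94/(7·48) = 1 − 564/336 = -0.679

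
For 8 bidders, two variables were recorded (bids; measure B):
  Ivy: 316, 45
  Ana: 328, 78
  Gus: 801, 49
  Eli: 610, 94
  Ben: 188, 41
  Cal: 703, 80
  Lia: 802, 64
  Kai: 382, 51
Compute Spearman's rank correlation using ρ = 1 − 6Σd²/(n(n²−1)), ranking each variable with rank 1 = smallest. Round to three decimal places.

Ranks of variable 1: 2, 3, 7, 5, 1, 6, 8, 4
Ranks of variable 2: 2, 6, 3, 8, 1, 7, 5, 4
d = r₁ − r₂: 0, -3, 4, -3, 0, -1, 3, 0
d²: 0, 9, 16, 9, 0, 1, 9, 0; Σd² = 44
ρ = 1 − 6·44/(8·63) = 1 − 264/504 = 0.476

0.476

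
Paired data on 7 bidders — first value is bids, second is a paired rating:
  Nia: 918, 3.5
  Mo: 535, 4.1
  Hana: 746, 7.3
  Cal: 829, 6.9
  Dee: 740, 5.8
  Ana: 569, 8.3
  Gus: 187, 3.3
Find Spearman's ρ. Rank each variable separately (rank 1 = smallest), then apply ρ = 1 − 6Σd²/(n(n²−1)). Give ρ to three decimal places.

0.214

Ranks of variable 1: 7, 2, 5, 6, 4, 3, 1
Ranks of variable 2: 2, 3, 6, 5, 4, 7, 1
d = r₁ − r₂: 5, -1, -1, 1, 0, -4, 0
d²: 25, 1, 1, 1, 0, 16, 0; Σd² = 44
ρ = 1 − 6·44/(7·48) = 1 − 264/336 = 0.214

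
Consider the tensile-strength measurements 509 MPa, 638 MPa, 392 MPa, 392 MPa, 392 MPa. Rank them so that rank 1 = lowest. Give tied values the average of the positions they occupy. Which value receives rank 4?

Sorted (ascending): 392, 392, 392, 509, 638
The 3 values of 392 occupy positions 1–3 → average rank 2.
Rank 4 → value 509.

509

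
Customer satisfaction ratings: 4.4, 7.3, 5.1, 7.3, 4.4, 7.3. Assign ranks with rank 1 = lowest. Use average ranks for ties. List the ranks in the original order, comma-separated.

Sorted (ascending): 4.4, 4.4, 5.1, 7.3, 7.3, 7.3
The 2 values of 4.4 occupy positions 1–2 → average rank (1+2)/2 = 1.5.
The 3 values of 7.3 occupy positions 4–6 → average rank 5.

1.5, 5, 3, 5, 1.5, 5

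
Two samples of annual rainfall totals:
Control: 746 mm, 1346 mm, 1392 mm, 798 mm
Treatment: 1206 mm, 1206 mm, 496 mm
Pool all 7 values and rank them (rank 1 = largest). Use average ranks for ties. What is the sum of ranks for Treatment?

14

Sorted (descending): 1392, 1346, 1206, 1206, 798, 746, 496
The 2 values of 1206 occupy positions 3–4 → average rank (3+4)/2 = 3.5.
Treatment values → pooled ranks: 1206→3.5, 1206→3.5, 496→7
Rank sum = 3.5 + 3.5 + 7 = 14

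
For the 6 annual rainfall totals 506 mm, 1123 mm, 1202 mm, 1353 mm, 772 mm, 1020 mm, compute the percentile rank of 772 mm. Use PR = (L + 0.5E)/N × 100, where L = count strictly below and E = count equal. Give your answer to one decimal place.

N = 6.
Strictly below 772: 1. Equal to 772: 1.
PR = (1 + 0.5·1)/6 × 100 = 25.0

25.0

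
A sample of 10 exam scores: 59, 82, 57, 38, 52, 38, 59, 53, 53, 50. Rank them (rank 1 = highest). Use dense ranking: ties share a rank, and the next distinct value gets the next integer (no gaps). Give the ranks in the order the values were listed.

2, 1, 3, 7, 5, 7, 2, 4, 4, 6

Sorted (descending): 82, 59, 59, 57, 53, 53, 52, 50, 38, 38
The 2 values of 59 share dense rank 2.
The 2 values of 53 share dense rank 4.
The 2 values of 38 share dense rank 7.
Remaining distinct values take the next consecutive integers.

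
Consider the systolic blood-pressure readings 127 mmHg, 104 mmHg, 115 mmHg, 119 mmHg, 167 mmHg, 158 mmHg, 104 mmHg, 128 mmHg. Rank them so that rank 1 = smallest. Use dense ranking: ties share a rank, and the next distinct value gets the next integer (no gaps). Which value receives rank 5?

128

Sorted (ascending): 104, 104, 115, 119, 127, 128, 158, 167
The 2 values of 104 share dense rank 1.
Remaining distinct values take the next consecutive integers.
Rank 5 → value 128.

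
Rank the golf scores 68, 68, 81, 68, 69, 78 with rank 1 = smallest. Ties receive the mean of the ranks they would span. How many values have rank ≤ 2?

Sorted (ascending): 68, 68, 68, 69, 78, 81
The 3 values of 68 occupy positions 1–3 → average rank 2.
Ranks ≤ 2: {2, 2, 2} → 3 values.

3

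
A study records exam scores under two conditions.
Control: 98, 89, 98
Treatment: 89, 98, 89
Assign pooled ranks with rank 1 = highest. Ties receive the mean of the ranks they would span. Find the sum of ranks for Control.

Sorted (descending): 98, 98, 98, 89, 89, 89
The 3 values of 98 occupy positions 1–3 → average rank 2.
The 3 values of 89 occupy positions 4–6 → average rank 5.
Control values → pooled ranks: 98→2, 89→5, 98→2
Rank sum = 2 + 5 + 2 = 9

9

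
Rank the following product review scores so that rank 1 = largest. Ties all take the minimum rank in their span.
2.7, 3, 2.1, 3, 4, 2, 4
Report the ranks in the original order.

Sorted (descending): 4, 4, 3, 3, 2.7, 2.1, 2
The 2 values of 4 occupy positions 1–2 → each gets rank 1.
The 2 values of 3 occupy positions 3–4 → each gets rank 3.

5, 3, 6, 3, 1, 7, 1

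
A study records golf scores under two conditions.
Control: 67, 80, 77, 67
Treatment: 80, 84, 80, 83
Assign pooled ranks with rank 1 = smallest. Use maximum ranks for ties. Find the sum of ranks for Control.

Sorted (ascending): 67, 67, 77, 80, 80, 80, 83, 84
The 2 values of 67 occupy positions 1–2 → each gets rank 2.
The 3 values of 80 occupy positions 4–6 → each gets rank 6.
Control values → pooled ranks: 67→2, 80→6, 77→3, 67→2
Rank sum = 2 + 6 + 3 + 2 = 13

13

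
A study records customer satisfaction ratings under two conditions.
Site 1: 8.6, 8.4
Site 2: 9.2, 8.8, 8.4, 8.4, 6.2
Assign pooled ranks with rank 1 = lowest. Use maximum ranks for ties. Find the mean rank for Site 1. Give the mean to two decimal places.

4.50

Sorted (ascending): 6.2, 8.4, 8.4, 8.4, 8.6, 8.8, 9.2
The 3 values of 8.4 occupy positions 2–4 → each gets rank 4.
Site 1 values → pooled ranks: 8.6→5, 8.4→4
Mean rank = (5 + 4) / 2 = 4.50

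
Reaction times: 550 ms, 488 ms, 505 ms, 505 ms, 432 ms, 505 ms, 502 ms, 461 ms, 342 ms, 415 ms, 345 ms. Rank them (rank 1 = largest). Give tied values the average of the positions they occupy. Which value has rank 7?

Sorted (descending): 550, 505, 505, 505, 502, 488, 461, 432, 415, 345, 342
The 3 values of 505 occupy positions 2–4 → average rank 3.
Rank 7 → value 461.

461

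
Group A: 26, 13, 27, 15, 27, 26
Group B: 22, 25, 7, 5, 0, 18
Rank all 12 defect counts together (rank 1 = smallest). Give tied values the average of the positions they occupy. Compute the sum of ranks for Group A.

Sorted (ascending): 0, 5, 7, 13, 15, 18, 22, 25, 26, 26, 27, 27
The 2 values of 26 occupy positions 9–10 → average rank (9+10)/2 = 9.5.
The 2 values of 27 occupy positions 11–12 → average rank (11+12)/2 = 11.5.
Group A values → pooled ranks: 26→9.5, 13→4, 27→11.5, 15→5, 27→11.5, 26→9.5
Rank sum = 9.5 + 4 + 11.5 + 5 + 11.5 + 9.5 = 51

51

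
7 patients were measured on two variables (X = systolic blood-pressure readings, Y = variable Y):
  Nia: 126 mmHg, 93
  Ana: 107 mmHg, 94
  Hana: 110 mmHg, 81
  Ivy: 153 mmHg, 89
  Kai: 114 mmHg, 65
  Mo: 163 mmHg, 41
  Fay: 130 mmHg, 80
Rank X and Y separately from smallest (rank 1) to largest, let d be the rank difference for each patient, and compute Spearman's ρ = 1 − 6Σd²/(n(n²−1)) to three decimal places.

Ranks of variable 1: 4, 1, 2, 6, 3, 7, 5
Ranks of variable 2: 6, 7, 4, 5, 2, 1, 3
d = r₁ − r₂: -2, -6, -2, 1, 1, 6, 2
d²: 4, 36, 4, 1, 1, 36, 4; Σd² = 86
ρ = 1 − 6·86/(7·48) = 1 − 516/336 = -0.536

-0.536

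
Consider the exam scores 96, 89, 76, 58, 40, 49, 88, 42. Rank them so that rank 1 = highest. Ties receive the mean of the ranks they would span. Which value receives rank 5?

58

Sorted (descending): 96, 89, 88, 76, 58, 49, 42, 40
No ties — each value takes its position as its rank.
Rank 5 → value 58.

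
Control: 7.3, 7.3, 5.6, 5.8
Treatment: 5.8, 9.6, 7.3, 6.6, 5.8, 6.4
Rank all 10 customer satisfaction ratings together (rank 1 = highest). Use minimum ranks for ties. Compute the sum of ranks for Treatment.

28

Sorted (descending): 9.6, 7.3, 7.3, 7.3, 6.6, 6.4, 5.8, 5.8, 5.8, 5.6
The 3 values of 7.3 occupy positions 2–4 → each gets rank 2.
The 3 values of 5.8 occupy positions 7–9 → each gets rank 7.
Treatment values → pooled ranks: 5.8→7, 9.6→1, 7.3→2, 6.6→5, 5.8→7, 6.4→6
Rank sum = 7 + 1 + 2 + 5 + 7 + 6 = 28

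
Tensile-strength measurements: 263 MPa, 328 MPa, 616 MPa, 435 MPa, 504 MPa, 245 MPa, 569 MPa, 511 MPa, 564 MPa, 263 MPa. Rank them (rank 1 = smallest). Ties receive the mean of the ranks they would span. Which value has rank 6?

504

Sorted (ascending): 245, 263, 263, 328, 435, 504, 511, 564, 569, 616
The 2 values of 263 occupy positions 2–3 → average rank (2+3)/2 = 2.5.
Rank 6 → value 504.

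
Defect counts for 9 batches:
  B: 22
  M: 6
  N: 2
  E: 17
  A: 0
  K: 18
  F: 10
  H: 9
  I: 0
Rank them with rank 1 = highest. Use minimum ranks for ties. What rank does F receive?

Sorted (descending): 22, 18, 17, 10, 9, 6, 2, 0, 0
The 2 values of 0 occupy positions 8–9 → each gets rank 8.
F has value 10 → rank 4.

4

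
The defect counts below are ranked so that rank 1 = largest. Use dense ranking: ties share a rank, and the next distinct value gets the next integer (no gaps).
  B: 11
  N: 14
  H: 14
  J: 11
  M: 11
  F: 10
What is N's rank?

1

Sorted (descending): 14, 14, 11, 11, 11, 10
The 2 values of 14 share dense rank 1.
The 3 values of 11 share dense rank 2.
Remaining distinct values take the next consecutive integers.
N has value 14 → rank 1.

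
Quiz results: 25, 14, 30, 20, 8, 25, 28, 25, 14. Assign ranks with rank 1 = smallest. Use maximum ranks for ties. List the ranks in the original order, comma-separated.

7, 3, 9, 4, 1, 7, 8, 7, 3

Sorted (ascending): 8, 14, 14, 20, 25, 25, 25, 28, 30
The 2 values of 14 occupy positions 2–3 → each gets rank 3.
The 3 values of 25 occupy positions 5–7 → each gets rank 7.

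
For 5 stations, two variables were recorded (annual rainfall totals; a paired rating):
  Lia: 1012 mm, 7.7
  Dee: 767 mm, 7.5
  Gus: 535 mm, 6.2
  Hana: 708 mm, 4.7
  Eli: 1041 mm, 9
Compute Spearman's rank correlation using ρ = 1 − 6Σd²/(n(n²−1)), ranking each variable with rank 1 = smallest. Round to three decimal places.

Ranks of variable 1: 4, 3, 1, 2, 5
Ranks of variable 2: 4, 3, 2, 1, 5
d = r₁ − r₂: 0, 0, -1, 1, 0
d²: 0, 0, 1, 1, 0; Σd² = 2
ρ = 1 − 6·2/(5·24) = 1 − 12/120 = 0.900

0.900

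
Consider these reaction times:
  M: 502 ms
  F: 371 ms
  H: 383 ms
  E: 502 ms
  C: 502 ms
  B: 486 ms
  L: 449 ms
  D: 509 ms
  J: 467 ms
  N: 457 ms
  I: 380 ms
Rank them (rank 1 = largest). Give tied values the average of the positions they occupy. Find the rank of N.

Sorted (descending): 509, 502, 502, 502, 486, 467, 457, 449, 383, 380, 371
The 3 values of 502 occupy positions 2–4 → average rank 3.
N has value 457 ms → rank 7.

7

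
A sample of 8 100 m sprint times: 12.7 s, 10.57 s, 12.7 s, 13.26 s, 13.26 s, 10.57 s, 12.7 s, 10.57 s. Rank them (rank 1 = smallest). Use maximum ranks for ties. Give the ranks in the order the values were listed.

6, 3, 6, 8, 8, 3, 6, 3

Sorted (ascending): 10.57, 10.57, 10.57, 12.7, 12.7, 12.7, 13.26, 13.26
The 3 values of 10.57 occupy positions 1–3 → each gets rank 3.
The 3 values of 12.7 occupy positions 4–6 → each gets rank 6.
The 2 values of 13.26 occupy positions 7–8 → each gets rank 8.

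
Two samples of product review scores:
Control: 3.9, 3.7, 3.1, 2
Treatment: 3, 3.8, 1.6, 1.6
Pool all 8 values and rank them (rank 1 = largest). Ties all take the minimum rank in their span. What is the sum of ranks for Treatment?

21

Sorted (descending): 3.9, 3.8, 3.7, 3.1, 3, 2, 1.6, 1.6
The 2 values of 1.6 occupy positions 7–8 → each gets rank 7.
Treatment values → pooled ranks: 3→5, 3.8→2, 1.6→7, 1.6→7
Rank sum = 5 + 2 + 7 + 7 = 21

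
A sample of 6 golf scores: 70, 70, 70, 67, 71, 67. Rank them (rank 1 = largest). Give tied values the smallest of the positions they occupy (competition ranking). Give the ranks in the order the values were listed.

Sorted (descending): 71, 70, 70, 70, 67, 67
The 3 values of 70 occupy positions 2–4 → each gets rank 2.
The 2 values of 67 occupy positions 5–6 → each gets rank 5.

2, 2, 2, 5, 1, 5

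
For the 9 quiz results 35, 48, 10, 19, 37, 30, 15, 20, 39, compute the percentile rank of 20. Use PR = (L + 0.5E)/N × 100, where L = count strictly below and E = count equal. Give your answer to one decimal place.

38.9

N = 9.
Strictly below 20: 3. Equal to 20: 1.
PR = (3 + 0.5·1)/9 × 100 = 38.9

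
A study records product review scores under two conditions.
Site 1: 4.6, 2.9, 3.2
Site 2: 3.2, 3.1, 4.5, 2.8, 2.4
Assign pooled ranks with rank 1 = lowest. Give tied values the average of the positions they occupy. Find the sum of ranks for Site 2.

Sorted (ascending): 2.4, 2.8, 2.9, 3.1, 3.2, 3.2, 4.5, 4.6
The 2 values of 3.2 occupy positions 5–6 → average rank (5+6)/2 = 5.5.
Site 2 values → pooled ranks: 3.2→5.5, 3.1→4, 4.5→7, 2.8→2, 2.4→1
Rank sum = 5.5 + 4 + 7 + 2 + 1 = 19.5

19.5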